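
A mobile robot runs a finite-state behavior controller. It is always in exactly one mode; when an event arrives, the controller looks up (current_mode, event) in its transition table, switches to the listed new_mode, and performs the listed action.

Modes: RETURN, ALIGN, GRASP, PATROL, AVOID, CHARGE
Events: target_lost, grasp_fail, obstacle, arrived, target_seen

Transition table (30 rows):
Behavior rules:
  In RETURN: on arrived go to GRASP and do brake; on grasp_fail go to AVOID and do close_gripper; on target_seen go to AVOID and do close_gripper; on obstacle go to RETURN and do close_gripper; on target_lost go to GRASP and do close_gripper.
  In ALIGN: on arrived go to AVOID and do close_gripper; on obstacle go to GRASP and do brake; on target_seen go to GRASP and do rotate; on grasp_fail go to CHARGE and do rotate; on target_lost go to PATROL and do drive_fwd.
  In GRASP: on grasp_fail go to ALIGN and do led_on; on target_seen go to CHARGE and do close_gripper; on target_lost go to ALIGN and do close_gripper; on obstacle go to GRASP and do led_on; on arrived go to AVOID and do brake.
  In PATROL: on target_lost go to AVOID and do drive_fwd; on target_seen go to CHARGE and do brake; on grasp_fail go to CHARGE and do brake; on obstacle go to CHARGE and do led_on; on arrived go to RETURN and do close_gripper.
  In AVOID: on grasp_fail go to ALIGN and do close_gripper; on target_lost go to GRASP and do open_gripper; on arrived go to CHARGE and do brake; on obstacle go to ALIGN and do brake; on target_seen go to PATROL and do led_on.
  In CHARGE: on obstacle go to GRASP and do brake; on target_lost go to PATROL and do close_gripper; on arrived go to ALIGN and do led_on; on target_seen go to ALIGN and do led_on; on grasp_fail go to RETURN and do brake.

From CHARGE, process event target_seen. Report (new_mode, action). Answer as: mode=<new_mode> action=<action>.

mode=ALIGN action=led_on

current mode = CHARGE; filter table to that mode:
  (CHARGE, obstacle) → (GRASP, brake)
  (CHARGE, target_lost) → (PATROL, close_gripper)
  (CHARGE, arrived) → (ALIGN, led_on)
  (CHARGE, target_seen) → (ALIGN, led_on)  ← event matches
  (CHARGE, grasp_fail) → (RETURN, brake)
event = target_seen selects (ALIGN, led_on)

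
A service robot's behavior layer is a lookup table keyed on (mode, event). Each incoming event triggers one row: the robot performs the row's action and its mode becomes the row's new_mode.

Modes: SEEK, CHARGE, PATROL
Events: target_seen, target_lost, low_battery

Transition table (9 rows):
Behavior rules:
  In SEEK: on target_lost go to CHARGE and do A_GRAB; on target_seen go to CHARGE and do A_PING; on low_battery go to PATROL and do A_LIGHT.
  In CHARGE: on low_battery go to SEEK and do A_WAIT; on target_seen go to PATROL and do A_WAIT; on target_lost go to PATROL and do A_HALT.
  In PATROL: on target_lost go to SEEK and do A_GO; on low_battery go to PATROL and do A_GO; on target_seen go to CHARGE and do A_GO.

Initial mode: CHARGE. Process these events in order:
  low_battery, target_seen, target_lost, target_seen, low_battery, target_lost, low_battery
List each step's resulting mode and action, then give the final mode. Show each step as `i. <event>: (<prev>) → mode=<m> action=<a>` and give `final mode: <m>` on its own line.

final mode: SEEK

1. low_battery: (CHARGE) → mode=SEEK action=A_WAIT
2. target_seen: (SEEK) → mode=CHARGE action=A_PING
3. target_lost: (CHARGE) → mode=PATROL action=A_HALT
4. target_seen: (PATROL) → mode=CHARGE action=A_GO
5. low_battery: (CHARGE) → mode=SEEK action=A_WAIT
6. target_lost: (SEEK) → mode=CHARGE action=A_GRAB
7. low_battery: (CHARGE) → mode=SEEK action=A_WAIT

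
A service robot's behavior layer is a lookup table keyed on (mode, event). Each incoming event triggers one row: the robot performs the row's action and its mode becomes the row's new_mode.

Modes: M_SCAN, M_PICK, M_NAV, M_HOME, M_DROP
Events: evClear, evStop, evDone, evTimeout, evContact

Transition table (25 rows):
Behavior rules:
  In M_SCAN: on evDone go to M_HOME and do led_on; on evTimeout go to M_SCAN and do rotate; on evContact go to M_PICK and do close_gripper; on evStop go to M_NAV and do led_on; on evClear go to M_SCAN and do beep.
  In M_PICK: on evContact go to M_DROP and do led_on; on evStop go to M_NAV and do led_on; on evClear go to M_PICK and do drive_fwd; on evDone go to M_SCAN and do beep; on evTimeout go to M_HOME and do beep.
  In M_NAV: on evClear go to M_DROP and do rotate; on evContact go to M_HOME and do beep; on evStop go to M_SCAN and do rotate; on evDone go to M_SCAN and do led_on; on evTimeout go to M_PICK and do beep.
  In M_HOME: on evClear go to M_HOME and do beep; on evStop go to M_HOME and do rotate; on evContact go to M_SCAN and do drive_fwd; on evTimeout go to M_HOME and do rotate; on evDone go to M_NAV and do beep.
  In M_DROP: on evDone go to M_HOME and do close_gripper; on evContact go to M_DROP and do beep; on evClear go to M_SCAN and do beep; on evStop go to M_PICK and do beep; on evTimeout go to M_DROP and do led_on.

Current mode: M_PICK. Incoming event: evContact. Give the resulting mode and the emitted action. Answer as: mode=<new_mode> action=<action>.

current mode = M_PICK; filter table to that mode:
  (M_PICK, evContact) → (M_DROP, led_on)  ← event matches
  (M_PICK, evStop) → (M_NAV, led_on)
  (M_PICK, evClear) → (M_PICK, drive_fwd)
  (M_PICK, evDone) → (M_SCAN, beep)
  (M_PICK, evTimeout) → (M_HOME, beep)
event = evContact selects (M_DROP, led_on)

mode=M_DROP action=led_on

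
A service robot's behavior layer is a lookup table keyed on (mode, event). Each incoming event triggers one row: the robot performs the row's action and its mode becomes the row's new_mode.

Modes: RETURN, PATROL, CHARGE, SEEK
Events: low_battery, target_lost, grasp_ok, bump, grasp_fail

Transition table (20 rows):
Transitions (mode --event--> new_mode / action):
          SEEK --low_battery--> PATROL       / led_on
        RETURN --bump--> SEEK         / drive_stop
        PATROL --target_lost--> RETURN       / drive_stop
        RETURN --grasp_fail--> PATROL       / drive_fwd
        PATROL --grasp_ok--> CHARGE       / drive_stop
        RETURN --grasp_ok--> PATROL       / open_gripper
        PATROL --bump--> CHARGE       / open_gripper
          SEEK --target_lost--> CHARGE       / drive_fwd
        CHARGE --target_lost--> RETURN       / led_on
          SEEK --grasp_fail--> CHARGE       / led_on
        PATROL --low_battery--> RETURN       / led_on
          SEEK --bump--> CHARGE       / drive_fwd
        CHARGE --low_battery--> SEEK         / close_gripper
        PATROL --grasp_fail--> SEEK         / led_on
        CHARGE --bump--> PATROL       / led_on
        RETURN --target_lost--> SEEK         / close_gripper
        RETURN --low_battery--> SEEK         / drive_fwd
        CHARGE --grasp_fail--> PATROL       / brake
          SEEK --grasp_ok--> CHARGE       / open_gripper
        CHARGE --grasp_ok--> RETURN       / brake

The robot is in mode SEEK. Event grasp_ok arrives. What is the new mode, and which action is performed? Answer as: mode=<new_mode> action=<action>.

current mode = SEEK; filter table to that mode:
  (SEEK, low_battery) → (PATROL, led_on)
  (SEEK, target_lost) → (CHARGE, drive_fwd)
  (SEEK, grasp_fail) → (CHARGE, led_on)
  (SEEK, bump) → (CHARGE, drive_fwd)
  (SEEK, grasp_ok) → (CHARGE, open_gripper)  ← event matches
event = grasp_ok selects (CHARGE, open_gripper)

mode=CHARGE action=open_gripper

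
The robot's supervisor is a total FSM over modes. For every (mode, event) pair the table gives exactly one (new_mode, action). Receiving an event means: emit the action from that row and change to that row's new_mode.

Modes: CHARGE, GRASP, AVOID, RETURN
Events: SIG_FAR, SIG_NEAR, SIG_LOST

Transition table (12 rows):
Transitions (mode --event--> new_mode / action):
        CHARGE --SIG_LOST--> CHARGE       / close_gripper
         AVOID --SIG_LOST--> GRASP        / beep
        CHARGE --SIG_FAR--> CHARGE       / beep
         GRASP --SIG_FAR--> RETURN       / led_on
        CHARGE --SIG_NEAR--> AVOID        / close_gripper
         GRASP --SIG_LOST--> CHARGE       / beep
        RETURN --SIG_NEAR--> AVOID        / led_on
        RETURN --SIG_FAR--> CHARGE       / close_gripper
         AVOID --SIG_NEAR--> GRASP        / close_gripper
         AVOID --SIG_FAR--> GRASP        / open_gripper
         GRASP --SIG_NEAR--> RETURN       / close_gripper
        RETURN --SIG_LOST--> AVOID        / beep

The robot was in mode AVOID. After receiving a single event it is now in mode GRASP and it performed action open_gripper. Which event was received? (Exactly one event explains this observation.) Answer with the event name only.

try SIG_FAR: (AVOID, SIG_FAR) → (GRASP, open_gripper)  ← matches
try SIG_NEAR: (AVOID, SIG_NEAR) → (GRASP, close_gripper)
try SIG_LOST: (AVOID, SIG_LOST) → (GRASP, beep)

SIG_FAR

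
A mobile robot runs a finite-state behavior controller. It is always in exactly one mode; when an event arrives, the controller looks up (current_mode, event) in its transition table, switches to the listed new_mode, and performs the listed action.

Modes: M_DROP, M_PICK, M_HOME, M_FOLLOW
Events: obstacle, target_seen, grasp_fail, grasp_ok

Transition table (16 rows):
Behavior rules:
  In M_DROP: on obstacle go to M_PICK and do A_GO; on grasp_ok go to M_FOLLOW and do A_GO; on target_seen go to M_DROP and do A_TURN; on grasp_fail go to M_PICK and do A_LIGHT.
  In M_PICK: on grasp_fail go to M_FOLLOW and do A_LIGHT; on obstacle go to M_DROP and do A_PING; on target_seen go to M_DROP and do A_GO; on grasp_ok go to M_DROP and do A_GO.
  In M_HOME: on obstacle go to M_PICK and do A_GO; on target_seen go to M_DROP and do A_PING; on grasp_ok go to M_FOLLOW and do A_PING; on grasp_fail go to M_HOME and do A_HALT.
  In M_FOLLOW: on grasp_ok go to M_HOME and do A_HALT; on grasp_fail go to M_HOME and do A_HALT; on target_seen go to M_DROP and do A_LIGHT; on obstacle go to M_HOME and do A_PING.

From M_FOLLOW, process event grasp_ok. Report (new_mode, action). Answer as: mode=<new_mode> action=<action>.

mode=M_HOME action=A_HALT

current mode = M_FOLLOW; filter table to that mode:
  (M_FOLLOW, grasp_ok) → (M_HOME, A_HALT)  ← event matches
  (M_FOLLOW, grasp_fail) → (M_HOME, A_HALT)
  (M_FOLLOW, target_seen) → (M_DROP, A_LIGHT)
  (M_FOLLOW, obstacle) → (M_HOME, A_PING)
event = grasp_ok selects (M_HOME, A_HALT)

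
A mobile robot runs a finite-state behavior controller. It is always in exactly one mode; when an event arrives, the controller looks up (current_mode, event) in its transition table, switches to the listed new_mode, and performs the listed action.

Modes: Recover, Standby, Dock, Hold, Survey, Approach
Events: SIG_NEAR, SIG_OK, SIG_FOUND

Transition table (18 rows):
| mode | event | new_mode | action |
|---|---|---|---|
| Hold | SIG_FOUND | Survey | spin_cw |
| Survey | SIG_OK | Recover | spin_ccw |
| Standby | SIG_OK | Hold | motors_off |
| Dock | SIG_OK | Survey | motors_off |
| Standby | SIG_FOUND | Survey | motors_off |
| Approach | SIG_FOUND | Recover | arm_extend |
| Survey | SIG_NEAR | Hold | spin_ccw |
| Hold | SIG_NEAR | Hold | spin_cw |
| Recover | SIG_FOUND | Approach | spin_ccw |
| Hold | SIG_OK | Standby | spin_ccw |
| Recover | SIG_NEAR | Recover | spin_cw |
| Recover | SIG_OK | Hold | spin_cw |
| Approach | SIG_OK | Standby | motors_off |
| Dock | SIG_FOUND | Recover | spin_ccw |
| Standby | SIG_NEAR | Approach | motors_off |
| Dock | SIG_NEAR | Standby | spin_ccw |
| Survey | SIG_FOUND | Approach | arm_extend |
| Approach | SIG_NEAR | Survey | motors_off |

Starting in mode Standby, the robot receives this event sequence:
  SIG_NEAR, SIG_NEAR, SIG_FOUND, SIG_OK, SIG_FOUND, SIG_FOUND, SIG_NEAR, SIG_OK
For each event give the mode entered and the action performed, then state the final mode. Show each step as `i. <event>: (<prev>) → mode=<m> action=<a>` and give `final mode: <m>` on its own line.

1. SIG_NEAR: (Standby) → mode=Approach action=motors_off
2. SIG_NEAR: (Approach) → mode=Survey action=motors_off
3. SIG_FOUND: (Survey) → mode=Approach action=arm_extend
4. SIG_OK: (Approach) → mode=Standby action=motors_off
5. SIG_FOUND: (Standby) → mode=Survey action=motors_off
6. SIG_FOUND: (Survey) → mode=Approach action=arm_extend
7. SIG_NEAR: (Approach) → mode=Survey action=motors_off
8. SIG_OK: (Survey) → mode=Recover action=spin_ccw

final mode: Recover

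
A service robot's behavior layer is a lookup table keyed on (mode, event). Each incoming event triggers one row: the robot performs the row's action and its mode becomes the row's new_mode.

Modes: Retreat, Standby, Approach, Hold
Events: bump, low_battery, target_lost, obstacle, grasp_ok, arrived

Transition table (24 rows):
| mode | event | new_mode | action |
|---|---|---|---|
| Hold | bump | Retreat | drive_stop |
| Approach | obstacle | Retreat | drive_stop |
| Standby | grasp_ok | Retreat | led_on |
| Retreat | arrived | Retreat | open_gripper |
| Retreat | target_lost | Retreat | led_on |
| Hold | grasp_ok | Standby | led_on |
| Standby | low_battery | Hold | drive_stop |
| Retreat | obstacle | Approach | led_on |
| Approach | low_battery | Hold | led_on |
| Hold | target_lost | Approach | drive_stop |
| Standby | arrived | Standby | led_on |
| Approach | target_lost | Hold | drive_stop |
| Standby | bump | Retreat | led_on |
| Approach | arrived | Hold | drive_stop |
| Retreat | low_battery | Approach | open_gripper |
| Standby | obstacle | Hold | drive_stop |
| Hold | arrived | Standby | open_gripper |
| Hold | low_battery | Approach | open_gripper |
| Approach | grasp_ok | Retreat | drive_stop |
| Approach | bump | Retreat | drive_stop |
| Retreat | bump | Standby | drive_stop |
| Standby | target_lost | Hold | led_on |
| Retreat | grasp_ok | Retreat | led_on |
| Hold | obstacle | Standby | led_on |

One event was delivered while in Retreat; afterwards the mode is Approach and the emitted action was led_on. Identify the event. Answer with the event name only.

try bump: (Retreat, bump) → (Standby, drive_stop)
try low_battery: (Retreat, low_battery) → (Approach, open_gripper)
try target_lost: (Retreat, target_lost) → (Retreat, led_on)
try obstacle: (Retreat, obstacle) → (Approach, led_on)  ← matches
try grasp_ok: (Retreat, grasp_ok) → (Retreat, led_on)
try arrived: (Retreat, arrived) → (Retreat, open_gripper)

obstacle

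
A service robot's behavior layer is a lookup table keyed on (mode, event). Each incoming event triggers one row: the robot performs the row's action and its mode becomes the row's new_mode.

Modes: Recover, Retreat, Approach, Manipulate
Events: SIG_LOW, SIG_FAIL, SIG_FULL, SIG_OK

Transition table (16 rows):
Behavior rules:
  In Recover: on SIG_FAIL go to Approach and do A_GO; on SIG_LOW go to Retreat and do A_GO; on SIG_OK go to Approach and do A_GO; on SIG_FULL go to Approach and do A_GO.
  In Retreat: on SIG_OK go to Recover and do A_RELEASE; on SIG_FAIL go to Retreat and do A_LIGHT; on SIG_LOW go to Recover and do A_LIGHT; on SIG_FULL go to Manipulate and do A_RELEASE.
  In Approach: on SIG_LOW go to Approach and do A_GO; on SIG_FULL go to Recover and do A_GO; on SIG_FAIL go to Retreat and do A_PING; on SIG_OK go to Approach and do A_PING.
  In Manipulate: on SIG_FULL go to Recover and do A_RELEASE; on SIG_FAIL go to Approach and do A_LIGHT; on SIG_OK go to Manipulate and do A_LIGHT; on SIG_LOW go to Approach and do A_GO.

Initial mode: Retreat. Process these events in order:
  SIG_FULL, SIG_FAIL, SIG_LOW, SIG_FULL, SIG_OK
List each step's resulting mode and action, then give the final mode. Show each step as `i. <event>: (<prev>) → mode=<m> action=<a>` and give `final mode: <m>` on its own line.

1. SIG_FULL: (Retreat) → mode=Manipulate action=A_RELEASE
2. SIG_FAIL: (Manipulate) → mode=Approach action=A_LIGHT
3. SIG_LOW: (Approach) → mode=Approach action=A_GO
4. SIG_FULL: (Approach) → mode=Recover action=A_GO
5. SIG_OK: (Recover) → mode=Approach action=A_GO

final mode: Approach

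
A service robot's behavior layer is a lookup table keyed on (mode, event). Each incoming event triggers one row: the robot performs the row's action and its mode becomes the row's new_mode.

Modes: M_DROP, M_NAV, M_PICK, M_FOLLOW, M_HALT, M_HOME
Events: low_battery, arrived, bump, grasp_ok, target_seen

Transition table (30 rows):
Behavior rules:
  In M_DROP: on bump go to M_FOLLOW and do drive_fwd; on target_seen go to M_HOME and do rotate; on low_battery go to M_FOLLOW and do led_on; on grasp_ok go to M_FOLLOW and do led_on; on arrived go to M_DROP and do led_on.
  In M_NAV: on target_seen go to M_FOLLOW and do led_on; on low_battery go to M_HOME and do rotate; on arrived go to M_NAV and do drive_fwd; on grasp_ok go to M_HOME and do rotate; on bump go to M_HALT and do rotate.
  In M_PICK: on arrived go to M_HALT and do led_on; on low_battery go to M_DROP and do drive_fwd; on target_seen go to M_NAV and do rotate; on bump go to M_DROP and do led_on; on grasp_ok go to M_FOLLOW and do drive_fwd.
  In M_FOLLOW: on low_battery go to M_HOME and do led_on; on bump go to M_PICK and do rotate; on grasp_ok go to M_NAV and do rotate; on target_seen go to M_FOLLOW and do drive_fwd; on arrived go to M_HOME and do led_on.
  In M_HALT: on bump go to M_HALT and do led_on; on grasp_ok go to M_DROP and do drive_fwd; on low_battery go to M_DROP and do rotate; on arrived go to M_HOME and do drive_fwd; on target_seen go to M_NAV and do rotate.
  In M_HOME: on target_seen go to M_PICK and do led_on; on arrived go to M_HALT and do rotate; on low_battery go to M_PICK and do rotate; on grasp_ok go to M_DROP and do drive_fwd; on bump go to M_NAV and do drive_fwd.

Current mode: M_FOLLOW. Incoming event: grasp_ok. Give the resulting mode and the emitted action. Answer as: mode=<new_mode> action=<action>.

current mode = M_FOLLOW; filter table to that mode:
  (M_FOLLOW, low_battery) → (M_HOME, led_on)
  (M_FOLLOW, bump) → (M_PICK, rotate)
  (M_FOLLOW, grasp_ok) → (M_NAV, rotate)  ← event matches
  (M_FOLLOW, target_seen) → (M_FOLLOW, drive_fwd)
  (M_FOLLOW, arrived) → (M_HOME, led_on)
event = grasp_ok selects (M_NAV, rotate)

mode=M_NAV action=rotate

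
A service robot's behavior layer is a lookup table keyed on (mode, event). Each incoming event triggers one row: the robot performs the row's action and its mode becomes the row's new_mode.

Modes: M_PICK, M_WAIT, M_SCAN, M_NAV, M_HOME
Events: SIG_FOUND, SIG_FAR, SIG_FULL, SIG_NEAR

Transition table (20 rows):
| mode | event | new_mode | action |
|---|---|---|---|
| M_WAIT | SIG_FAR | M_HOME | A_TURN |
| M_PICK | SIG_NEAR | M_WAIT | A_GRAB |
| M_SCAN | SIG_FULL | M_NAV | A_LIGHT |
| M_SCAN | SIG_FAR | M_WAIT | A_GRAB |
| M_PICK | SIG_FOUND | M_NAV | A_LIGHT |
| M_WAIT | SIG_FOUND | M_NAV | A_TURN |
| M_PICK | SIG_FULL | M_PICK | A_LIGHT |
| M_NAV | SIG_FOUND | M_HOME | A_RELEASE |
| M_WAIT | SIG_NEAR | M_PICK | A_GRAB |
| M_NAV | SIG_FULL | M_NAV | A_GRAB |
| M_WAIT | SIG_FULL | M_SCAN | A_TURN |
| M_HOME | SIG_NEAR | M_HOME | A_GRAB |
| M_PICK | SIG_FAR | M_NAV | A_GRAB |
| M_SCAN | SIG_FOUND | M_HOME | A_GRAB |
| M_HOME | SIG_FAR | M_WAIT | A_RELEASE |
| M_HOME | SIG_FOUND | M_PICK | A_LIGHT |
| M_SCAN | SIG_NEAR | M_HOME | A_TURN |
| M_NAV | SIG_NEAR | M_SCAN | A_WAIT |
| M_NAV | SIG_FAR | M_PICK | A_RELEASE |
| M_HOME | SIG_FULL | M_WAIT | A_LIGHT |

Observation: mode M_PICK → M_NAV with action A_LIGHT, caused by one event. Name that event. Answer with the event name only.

try SIG_FOUND: (M_PICK, SIG_FOUND) → (M_NAV, A_LIGHT)  ← matches
try SIG_FAR: (M_PICK, SIG_FAR) → (M_NAV, A_GRAB)
try SIG_FULL: (M_PICK, SIG_FULL) → (M_PICK, A_LIGHT)
try SIG_NEAR: (M_PICK, SIG_NEAR) → (M_WAIT, A_GRAB)

SIG_FOUND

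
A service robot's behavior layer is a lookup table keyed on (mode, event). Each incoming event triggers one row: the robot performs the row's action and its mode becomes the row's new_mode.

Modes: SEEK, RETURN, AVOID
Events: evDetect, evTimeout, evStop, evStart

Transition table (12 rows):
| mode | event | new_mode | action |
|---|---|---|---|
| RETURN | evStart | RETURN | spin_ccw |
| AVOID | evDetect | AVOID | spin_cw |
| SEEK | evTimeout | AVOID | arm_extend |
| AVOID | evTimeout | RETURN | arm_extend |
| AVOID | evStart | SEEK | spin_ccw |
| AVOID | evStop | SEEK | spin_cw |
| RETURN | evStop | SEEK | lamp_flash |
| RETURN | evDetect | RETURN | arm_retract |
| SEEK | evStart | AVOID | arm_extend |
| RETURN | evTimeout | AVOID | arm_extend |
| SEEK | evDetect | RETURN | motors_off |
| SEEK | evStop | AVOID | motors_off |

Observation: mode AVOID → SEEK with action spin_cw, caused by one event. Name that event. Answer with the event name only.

evStop

try evDetect: (AVOID, evDetect) → (AVOID, spin_cw)
try evTimeout: (AVOID, evTimeout) → (RETURN, arm_extend)
try evStop: (AVOID, evStop) → (SEEK, spin_cw)  ← matches
try evStart: (AVOID, evStart) → (SEEK, spin_ccw)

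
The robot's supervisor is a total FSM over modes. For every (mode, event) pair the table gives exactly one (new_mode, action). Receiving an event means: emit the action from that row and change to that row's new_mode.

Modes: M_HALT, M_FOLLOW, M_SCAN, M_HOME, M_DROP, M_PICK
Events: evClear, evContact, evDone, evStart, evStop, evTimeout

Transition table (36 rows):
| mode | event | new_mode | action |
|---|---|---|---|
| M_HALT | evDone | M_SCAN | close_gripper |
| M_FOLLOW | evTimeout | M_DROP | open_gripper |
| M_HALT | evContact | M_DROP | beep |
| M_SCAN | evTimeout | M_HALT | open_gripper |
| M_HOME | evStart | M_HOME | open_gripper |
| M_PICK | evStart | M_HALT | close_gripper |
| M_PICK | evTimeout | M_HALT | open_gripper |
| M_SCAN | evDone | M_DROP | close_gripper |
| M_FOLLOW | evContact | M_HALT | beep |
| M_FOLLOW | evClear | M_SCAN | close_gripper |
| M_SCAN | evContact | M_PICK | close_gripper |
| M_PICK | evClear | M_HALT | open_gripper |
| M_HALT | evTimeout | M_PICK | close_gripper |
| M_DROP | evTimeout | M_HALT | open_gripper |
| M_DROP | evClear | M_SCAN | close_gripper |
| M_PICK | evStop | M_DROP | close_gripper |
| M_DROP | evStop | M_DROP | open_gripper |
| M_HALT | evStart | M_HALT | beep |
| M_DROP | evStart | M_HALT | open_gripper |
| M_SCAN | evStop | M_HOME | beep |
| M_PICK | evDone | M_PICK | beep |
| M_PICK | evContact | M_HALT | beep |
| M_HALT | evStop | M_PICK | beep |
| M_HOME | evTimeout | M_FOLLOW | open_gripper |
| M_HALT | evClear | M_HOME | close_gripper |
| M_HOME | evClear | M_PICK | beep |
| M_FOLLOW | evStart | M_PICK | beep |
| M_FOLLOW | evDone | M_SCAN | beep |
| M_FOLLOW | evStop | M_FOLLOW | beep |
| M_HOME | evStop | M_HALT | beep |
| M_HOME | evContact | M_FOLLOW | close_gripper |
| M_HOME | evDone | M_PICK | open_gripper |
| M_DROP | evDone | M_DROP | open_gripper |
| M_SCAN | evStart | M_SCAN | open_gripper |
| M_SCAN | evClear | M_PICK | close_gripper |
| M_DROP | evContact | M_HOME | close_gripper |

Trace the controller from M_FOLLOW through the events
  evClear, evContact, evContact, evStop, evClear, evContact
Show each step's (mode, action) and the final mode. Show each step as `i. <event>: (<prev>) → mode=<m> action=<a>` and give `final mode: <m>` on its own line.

final mode: M_DROP

1. evClear: (M_FOLLOW) → mode=M_SCAN action=close_gripper
2. evContact: (M_SCAN) → mode=M_PICK action=close_gripper
3. evContact: (M_PICK) → mode=M_HALT action=beep
4. evStop: (M_HALT) → mode=M_PICK action=beep
5. evClear: (M_PICK) → mode=M_HALT action=open_gripper
6. evContact: (M_HALT) → mode=M_DROP action=beep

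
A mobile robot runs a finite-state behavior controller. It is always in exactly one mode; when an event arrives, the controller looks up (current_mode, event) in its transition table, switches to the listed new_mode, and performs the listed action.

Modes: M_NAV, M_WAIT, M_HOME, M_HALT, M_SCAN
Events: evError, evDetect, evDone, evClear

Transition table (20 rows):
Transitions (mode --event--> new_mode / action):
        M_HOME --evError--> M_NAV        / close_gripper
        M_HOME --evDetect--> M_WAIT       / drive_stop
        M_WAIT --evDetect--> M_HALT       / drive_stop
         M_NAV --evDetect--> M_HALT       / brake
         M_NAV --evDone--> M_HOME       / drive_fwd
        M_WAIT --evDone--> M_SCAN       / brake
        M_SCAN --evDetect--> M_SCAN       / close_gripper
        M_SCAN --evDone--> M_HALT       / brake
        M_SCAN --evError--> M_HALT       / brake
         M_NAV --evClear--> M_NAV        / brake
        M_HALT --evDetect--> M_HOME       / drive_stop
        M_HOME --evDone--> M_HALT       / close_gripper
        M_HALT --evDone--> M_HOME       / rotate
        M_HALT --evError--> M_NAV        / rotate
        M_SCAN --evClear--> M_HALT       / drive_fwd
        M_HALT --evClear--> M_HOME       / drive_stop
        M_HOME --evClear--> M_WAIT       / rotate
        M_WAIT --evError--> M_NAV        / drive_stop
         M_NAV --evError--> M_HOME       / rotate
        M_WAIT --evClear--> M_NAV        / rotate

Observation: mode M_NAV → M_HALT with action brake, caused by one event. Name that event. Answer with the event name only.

evDetect

try evError: (M_NAV, evError) → (M_HOME, rotate)
try evDetect: (M_NAV, evDetect) → (M_HALT, brake)  ← matches
try evDone: (M_NAV, evDone) → (M_HOME, drive_fwd)
try evClear: (M_NAV, evClear) → (M_NAV, brake)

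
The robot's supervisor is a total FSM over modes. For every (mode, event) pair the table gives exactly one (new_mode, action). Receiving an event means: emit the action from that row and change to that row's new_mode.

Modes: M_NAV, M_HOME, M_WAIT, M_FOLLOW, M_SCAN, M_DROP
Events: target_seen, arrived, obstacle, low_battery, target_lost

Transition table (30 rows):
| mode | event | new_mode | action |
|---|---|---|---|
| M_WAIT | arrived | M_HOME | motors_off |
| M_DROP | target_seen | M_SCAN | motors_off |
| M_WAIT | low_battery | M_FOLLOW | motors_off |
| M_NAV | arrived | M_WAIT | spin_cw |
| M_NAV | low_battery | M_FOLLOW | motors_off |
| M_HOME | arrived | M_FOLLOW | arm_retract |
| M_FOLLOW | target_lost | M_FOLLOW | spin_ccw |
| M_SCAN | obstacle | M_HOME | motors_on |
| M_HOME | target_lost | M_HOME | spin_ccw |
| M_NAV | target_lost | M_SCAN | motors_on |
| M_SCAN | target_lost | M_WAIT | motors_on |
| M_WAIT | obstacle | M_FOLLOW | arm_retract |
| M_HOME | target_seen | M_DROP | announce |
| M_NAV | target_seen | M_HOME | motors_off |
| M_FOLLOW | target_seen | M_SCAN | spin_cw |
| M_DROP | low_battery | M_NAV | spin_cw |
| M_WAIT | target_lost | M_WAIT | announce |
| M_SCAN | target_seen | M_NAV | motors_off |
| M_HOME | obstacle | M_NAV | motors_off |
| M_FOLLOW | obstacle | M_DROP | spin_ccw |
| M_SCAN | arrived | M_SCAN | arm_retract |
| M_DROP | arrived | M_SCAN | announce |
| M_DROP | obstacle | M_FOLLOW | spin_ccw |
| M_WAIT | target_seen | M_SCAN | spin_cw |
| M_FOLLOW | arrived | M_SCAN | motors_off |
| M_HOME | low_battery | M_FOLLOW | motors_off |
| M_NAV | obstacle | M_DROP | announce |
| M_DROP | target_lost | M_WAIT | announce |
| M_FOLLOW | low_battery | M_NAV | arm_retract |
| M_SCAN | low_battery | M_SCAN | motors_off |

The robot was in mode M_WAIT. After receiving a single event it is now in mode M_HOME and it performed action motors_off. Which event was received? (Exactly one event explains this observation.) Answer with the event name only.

try target_seen: (M_WAIT, target_seen) → (M_SCAN, spin_cw)
try arrived: (M_WAIT, arrived) → (M_HOME, motors_off)  ← matches
try obstacle: (M_WAIT, obstacle) → (M_FOLLOW, arm_retract)
try low_battery: (M_WAIT, low_battery) → (M_FOLLOW, motors_off)
try target_lost: (M_WAIT, target_lost) → (M_WAIT, announce)

arrived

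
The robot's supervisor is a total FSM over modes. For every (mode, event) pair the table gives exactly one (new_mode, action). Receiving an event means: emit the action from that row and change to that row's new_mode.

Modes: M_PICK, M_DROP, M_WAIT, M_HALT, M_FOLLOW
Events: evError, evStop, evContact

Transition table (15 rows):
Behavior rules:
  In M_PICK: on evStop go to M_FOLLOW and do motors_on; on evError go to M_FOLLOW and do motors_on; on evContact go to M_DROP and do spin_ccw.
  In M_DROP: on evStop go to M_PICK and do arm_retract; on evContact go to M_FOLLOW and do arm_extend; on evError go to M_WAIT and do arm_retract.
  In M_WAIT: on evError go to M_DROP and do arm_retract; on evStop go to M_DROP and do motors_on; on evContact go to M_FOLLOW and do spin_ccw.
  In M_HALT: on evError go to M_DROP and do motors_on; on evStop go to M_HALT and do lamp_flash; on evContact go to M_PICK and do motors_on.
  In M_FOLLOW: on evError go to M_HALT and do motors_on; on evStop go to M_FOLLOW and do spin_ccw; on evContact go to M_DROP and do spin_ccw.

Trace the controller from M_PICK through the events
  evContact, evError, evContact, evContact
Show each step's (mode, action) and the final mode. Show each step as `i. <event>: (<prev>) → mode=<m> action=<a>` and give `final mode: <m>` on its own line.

1. evContact: (M_PICK) → mode=M_DROP action=spin_ccw
2. evError: (M_DROP) → mode=M_WAIT action=arm_retract
3. evContact: (M_WAIT) → mode=M_FOLLOW action=spin_ccw
4. evContact: (M_FOLLOW) → mode=M_DROP action=spin_ccw

final mode: M_DROP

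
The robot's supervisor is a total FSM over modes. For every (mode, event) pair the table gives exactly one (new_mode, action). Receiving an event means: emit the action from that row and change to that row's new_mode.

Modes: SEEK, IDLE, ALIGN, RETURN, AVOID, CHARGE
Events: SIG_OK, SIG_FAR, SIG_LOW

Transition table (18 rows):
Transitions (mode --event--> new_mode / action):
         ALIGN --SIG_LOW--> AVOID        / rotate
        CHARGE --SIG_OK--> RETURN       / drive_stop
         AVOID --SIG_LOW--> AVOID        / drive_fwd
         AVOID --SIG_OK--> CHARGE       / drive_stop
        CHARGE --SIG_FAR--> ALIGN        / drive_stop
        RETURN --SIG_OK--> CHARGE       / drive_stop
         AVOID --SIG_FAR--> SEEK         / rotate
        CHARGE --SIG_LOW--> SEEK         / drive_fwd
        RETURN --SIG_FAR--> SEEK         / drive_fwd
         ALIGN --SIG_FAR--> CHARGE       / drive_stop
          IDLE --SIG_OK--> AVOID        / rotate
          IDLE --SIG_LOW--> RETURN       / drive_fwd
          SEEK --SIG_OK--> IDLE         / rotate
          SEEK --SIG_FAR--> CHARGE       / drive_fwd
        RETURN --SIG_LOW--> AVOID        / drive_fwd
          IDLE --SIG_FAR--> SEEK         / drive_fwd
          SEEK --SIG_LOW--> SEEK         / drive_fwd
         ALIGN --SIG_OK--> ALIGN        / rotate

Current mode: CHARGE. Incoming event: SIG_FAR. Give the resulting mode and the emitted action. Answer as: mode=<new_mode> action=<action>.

current mode = CHARGE; filter table to that mode:
  (CHARGE, SIG_OK) → (RETURN, drive_stop)
  (CHARGE, SIG_FAR) → (ALIGN, drive_stop)  ← event matches
  (CHARGE, SIG_LOW) → (SEEK, drive_fwd)
event = SIG_FAR selects (ALIGN, drive_stop)

mode=ALIGN action=drive_stop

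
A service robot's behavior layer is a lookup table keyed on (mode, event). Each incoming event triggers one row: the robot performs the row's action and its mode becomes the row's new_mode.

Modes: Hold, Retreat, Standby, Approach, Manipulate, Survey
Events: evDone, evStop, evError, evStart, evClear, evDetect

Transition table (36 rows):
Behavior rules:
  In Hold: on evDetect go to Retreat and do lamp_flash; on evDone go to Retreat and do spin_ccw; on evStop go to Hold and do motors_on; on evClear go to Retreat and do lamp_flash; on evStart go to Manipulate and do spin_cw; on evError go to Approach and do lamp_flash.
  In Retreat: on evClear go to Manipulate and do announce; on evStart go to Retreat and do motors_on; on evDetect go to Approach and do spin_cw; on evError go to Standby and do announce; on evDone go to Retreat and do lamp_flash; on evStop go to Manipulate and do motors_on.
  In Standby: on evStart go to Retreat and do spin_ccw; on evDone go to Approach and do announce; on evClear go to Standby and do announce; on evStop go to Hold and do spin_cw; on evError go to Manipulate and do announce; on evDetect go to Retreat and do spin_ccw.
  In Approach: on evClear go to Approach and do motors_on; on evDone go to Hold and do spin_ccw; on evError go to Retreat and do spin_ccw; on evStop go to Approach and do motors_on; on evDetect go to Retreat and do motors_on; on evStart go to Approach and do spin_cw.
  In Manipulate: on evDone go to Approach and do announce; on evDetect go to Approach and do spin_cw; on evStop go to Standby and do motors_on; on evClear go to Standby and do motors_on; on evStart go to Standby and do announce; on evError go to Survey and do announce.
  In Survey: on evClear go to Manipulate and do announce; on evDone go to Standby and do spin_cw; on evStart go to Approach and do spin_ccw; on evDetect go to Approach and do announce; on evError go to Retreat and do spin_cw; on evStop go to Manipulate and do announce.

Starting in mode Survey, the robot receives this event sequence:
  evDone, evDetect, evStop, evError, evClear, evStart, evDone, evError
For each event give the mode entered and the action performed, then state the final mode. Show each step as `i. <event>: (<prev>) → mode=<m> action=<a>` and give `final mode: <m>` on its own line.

final mode: Retreat

1. evDone: (Survey) → mode=Standby action=spin_cw
2. evDetect: (Standby) → mode=Retreat action=spin_ccw
3. evStop: (Retreat) → mode=Manipulate action=motors_on
4. evError: (Manipulate) → mode=Survey action=announce
5. evClear: (Survey) → mode=Manipulate action=announce
6. evStart: (Manipulate) → mode=Standby action=announce
7. evDone: (Standby) → mode=Approach action=announce
8. evError: (Approach) → mode=Retreat action=spin_ccw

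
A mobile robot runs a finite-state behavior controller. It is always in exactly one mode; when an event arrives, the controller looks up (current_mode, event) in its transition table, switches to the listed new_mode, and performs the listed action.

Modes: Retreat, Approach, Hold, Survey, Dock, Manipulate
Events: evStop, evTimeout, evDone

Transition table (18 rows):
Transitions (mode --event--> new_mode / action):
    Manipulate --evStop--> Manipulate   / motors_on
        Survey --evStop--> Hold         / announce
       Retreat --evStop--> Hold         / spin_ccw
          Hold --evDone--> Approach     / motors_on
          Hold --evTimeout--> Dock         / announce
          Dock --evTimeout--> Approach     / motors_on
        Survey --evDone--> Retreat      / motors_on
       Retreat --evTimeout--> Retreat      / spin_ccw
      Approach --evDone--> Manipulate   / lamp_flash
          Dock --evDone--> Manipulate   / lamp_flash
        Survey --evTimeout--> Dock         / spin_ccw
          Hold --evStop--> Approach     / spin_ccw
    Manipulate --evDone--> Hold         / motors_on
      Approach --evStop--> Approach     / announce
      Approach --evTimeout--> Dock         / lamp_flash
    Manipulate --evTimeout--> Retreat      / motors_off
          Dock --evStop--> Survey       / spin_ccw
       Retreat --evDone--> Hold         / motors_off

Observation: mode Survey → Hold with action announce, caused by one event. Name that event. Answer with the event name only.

evStop

try evStop: (Survey, evStop) → (Hold, announce)  ← matches
try evTimeout: (Survey, evTimeout) → (Dock, spin_ccw)
try evDone: (Survey, evDone) → (Retreat, motors_on)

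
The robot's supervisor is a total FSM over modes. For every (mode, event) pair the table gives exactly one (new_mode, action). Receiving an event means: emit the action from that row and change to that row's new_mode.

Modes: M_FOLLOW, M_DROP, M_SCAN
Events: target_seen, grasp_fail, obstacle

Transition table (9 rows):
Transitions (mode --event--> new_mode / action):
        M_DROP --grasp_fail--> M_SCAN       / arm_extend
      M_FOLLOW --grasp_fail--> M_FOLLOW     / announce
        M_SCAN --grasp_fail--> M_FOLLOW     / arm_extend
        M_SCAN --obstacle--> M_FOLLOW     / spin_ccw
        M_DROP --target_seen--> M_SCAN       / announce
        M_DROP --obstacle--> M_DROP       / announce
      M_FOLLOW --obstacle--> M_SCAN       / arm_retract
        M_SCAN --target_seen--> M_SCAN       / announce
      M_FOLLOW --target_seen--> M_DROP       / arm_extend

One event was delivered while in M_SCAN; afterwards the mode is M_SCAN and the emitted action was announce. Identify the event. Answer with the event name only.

try target_seen: (M_SCAN, target_seen) → (M_SCAN, announce)  ← matches
try grasp_fail: (M_SCAN, grasp_fail) → (M_FOLLOW, arm_extend)
try obstacle: (M_SCAN, obstacle) → (M_FOLLOW, spin_ccw)

target_seen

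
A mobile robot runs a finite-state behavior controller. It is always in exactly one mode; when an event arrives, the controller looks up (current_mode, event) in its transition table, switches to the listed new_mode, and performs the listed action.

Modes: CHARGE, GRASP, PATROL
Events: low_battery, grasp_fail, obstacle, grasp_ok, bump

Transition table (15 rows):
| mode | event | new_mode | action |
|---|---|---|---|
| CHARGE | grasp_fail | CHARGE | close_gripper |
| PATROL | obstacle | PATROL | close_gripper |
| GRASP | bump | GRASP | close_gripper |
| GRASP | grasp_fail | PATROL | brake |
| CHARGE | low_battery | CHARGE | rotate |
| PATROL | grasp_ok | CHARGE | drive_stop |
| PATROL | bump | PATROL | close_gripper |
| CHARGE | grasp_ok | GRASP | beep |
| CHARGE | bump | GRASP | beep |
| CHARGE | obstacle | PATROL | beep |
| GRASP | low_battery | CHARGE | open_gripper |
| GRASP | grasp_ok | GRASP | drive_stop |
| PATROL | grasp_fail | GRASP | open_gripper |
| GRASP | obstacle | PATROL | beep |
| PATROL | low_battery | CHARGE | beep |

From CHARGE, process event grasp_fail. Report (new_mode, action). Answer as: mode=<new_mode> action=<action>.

current mode = CHARGE; filter table to that mode:
  (CHARGE, grasp_fail) → (CHARGE, close_gripper)  ← event matches
  (CHARGE, low_battery) → (CHARGE, rotate)
  (CHARGE, grasp_ok) → (GRASP, beep)
  (CHARGE, bump) → (GRASP, beep)
  (CHARGE, obstacle) → (PATROL, beep)
event = grasp_fail selects (CHARGE, close_gripper)

mode=CHARGE action=close_gripper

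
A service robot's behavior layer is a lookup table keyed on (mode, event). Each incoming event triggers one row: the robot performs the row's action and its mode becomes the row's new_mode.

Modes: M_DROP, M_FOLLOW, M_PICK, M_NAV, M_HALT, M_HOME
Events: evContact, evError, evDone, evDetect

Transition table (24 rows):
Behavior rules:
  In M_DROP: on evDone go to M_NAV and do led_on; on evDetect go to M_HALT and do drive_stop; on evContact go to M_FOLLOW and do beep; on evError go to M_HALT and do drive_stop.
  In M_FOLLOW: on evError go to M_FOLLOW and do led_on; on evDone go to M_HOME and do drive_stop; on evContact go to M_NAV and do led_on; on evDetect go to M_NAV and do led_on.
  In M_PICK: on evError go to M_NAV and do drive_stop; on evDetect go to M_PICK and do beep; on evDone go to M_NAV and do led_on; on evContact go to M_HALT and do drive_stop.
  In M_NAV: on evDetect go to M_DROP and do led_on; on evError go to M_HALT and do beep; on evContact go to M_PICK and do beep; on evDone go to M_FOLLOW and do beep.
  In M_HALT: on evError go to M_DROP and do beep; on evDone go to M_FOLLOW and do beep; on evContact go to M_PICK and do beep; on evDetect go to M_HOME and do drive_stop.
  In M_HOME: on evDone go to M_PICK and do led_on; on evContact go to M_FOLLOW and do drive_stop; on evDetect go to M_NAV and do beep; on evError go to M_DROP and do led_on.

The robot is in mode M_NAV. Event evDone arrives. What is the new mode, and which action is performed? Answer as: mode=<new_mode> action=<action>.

current mode = M_NAV; filter table to that mode:
  (M_NAV, evDetect) → (M_DROP, led_on)
  (M_NAV, evError) → (M_HALT, beep)
  (M_NAV, evContact) → (M_PICK, beep)
  (M_NAV, evDone) → (M_FOLLOW, beep)  ← event matches
event = evDone selects (M_FOLLOW, beep)

mode=M_FOLLOW action=beep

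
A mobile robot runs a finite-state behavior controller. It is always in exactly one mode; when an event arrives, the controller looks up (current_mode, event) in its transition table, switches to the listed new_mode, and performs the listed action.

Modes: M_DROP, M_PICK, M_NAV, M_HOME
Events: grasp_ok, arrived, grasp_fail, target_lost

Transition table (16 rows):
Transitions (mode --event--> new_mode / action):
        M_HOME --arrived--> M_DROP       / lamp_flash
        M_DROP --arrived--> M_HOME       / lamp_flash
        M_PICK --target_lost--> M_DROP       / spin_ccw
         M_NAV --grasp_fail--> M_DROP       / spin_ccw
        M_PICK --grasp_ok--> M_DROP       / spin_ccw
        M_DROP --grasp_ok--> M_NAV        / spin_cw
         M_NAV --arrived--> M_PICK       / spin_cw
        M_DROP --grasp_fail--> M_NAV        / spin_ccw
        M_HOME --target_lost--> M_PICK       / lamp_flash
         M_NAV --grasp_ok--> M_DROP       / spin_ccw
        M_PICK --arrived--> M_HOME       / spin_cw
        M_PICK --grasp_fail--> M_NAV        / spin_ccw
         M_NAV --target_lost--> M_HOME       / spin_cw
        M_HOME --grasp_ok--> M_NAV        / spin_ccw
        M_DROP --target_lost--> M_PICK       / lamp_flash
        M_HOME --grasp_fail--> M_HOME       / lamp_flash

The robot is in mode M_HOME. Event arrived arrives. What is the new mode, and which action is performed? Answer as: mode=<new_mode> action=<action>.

mode=M_DROP action=lamp_flash

current mode = M_HOME; filter table to that mode:
  (M_HOME, arrived) → (M_DROP, lamp_flash)  ← event matches
  (M_HOME, target_lost) → (M_PICK, lamp_flash)
  (M_HOME, grasp_ok) → (M_NAV, spin_ccw)
  (M_HOME, grasp_fail) → (M_HOME, lamp_flash)
event = arrived selects (M_DROP, lamp_flash)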